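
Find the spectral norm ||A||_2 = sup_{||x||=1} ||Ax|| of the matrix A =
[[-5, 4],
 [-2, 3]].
||A||_2 = sqrt((54 + sqrt(2720))/2) ≈ 7.2854 (= sqrt(largest eigenvalue of A^T A))

||A||_2 = sigma_max(A) = sqrt(lambda_max(A^T A)). Form the symmetric matrix M = A^T A =
[[29, -26],
 [-26, 25]].
Its characteristic polynomial (trace, determinant of M give the coefficients) is
  p(λ) = det(λ I - M) = λ^2 - 54λ + 49.
For λ^2 - 54λ + 49 the discriminant is 2720. It is nonnegative but not a perfect square, so the roots are real and irrational: λ = (54 ± sqrt(2720))/2 ≈ 53.0768, 0.9232.
So the eigenvalues of A^T A are ≈ 0.9232, 53.0768 (all ≥ 0, as they must be for A^T A). The largest is λ_max = (54 + sqrt(2720))/2 ≈ 53.0768, hence ||A||_2 = sqrt(λ_max) = sqrt((54 + sqrt(2720))/2) ≈ 7.2854.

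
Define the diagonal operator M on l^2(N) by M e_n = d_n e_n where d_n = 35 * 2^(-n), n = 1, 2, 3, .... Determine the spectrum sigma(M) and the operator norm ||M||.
sigma(M) = {35 * 2^(-n) : n ≥ 1} ∪ {0}; ||M|| = 35/2

A bounded diagonal operator on l^2 with diagonal entries d_n has spectrum equal to the closure of {d_n : n ≥ 1}: every d_n is an eigenvalue (with eigenvector e_n), so {d_n} ⊂ sigma(M); the spectrum is closed, so its closure is too; and for lambda not in the closure, (M - lambda I) has bounded inverse (the diagonal entries 1/(d_n - lambda) are bounded). For our sequence d_n = 35 * 2^(-n), n = 1, 2, 3, ...:
  - {d_n} = {35 * 2^(-n) : n ≥ 1}; the only limit point is 0
  - closure = {35 * 2^(-n) : n ≥ 1} ∪ {0}
For the norm: a diagonal operator has ||M|| = sup_n |d_n|. Here d_n = 35 * 2^(-n) is positive and decreasing, so sup_n |d_n| = d_1 = 35/2. So ||M|| = 35/2.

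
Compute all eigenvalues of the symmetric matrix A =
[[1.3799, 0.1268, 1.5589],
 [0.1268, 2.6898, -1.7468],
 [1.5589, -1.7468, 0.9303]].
sigma(A) ≈ {-1, 2, 4}

A is real symmetric, so its spectrum consists of real eigenvalues. Expanding the characteristic polynomial of the displayed matrix gives
  det(λ I - A) = p(λ) = λ^3 + (-5)λ^2 + (2)λ + (8).
Solving p(λ) = 0 yields eigenvalues ≈ -1, 2, 4. (A is shown rounded to 4 decimals, so these recover the underlying integer eigenvalues to within that precision.)
Verification: the trace of A = 5 equals the sum of eigenvalues 5, and det(A) ≈ -7.9998 matches the eigenvalue product -8.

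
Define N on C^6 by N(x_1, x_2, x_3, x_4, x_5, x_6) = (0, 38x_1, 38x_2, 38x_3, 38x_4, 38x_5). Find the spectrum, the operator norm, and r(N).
sigma(N) = {0}; ||N|| = 38; r(N) = 0. (N is nilpotent with N^6 = 0.)

On C^6, N is a strictly lower-triangular matrix with 38 on the subdiagonal and zeros elsewhere, so its characteristic polynomial is lambda^6 and every eigenvalue is 0: sigma(N) = {0}. For the operator norm, N e_i = 38e_{i+1} for i = 1, ..., 5 and N e_6 = 0, so the singular values of N are 38 (with multiplicity 5) and 0; hence ||N|| = 38. The spectral radius r(N) = max|lambda| = 0. Note ||N|| > r(N) — characteristic of non-normal nilpotent operators. Indeed N^6 = 0.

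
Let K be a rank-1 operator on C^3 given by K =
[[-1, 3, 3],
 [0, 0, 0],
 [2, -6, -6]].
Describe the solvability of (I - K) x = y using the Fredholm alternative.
(I - K) is invertible (det(I - K) = 8 ≠ 0), so for every y in C^3 the equation (I - K) x = y has a unique solution.

K has rank 1, so it is an outer product K = u v^T: every row of K is a multiple of one row vector. Reading off the entries, u = (-1, 0, 2) and v = (1, -3, -3) (row i of K equals u_i·v^T). A rank-one matrix u v^T satisfies K u = u (v·u) and kills the (2)-dimensional subspace v^⊥, so its characteristic polynomial is lambda^2 (lambda - v·u) with v·u = tr K = -7. Hence the eigenvalues of I - K are 1 (multiplicity 2) and 1 - (-7) = 8, so det(I - K) = 8. (Direct check: I - K =
[[2, -3, -3],
 [0, 1, 0],
 [-2, 6, 7]]
has determinant 8.) The finite-dimensional Fredholm alternative says: either (I - K) is invertible, or ker(I - K) ≠ {0} and then range(I - K) = ker((I - K)^*)^⊥, with dim ker(I - K) = dim ker((I - K)^*). Since det(I - K) ≠ 0, 1 is not an eigenvalue of K and ker(I - K) = {0}, so we are in the first case: for every y there is a unique x = (I - K)^(-1) y. Explicitly, by the Sherman–Morrison formula, (I - u v^T)^(-1) = I + u v^T/(1 - v·u), i.e. (I - K)^(-1) = I + K/(8).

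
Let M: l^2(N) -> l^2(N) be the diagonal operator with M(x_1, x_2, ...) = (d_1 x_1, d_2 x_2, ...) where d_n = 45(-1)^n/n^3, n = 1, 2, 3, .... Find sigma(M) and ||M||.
sigma(M) = {45(-1)^n/n^3 : n ≥ 1} ∪ {0}; ||M|| = 45

A bounded diagonal operator on l^2 with diagonal entries d_n has spectrum equal to the closure of {d_n : n ≥ 1}: every d_n is an eigenvalue (with eigenvector e_n), so {d_n} ⊂ sigma(M); the spectrum is closed, so its closure is too; and for lambda not in the closure, (M - lambda I) has bounded inverse (the diagonal entries 1/(d_n - lambda) are bounded). For our sequence d_n = 45(-1)^n/n^3, n = 1, 2, 3, ...:
  - {d_n} = {45(-1)^n/n^3 : n ≥ 1}; the only limit point is 0
  - closure = {45(-1)^n/n^3 : n ≥ 1} ∪ {0}
For the norm: a diagonal operator has ||M|| = sup_n |d_n|. Here |d_n| = 45/n^3 is decreasing, so sup_n |d_n| = |d_1| = 45. So ||M|| = 45.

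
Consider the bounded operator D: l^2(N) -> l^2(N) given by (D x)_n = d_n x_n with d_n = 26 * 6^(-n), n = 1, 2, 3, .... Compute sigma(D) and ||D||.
sigma(D) = {26 * 6^(-n) : n ≥ 1} ∪ {0}; ||D|| = 13/3

A bounded diagonal operator on l^2 with diagonal entries d_n has spectrum equal to the closure of {d_n : n ≥ 1}: every d_n is an eigenvalue (with eigenvector e_n), so {d_n} ⊂ sigma(D); the spectrum is closed, so its closure is too; and for lambda not in the closure, (D - lambda I) has bounded inverse (the diagonal entries 1/(d_n - lambda) are bounded). For our sequence d_n = 26 * 6^(-n), n = 1, 2, 3, ...:
  - {d_n} = {26 * 6^(-n) : n ≥ 1}; the only limit point is 0
  - closure = {26 * 6^(-n) : n ≥ 1} ∪ {0}
For the norm: a diagonal operator has ||D|| = sup_n |d_n|. Here d_n = 26 * 6^(-n) is positive and decreasing, so sup_n |d_n| = d_1 = 26/6 = 13/3. So ||D|| = 13/3.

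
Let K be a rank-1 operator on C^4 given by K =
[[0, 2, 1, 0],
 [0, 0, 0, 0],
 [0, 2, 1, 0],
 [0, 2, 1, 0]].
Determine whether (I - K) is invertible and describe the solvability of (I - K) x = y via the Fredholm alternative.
(I - K) is singular (det(I - K) = 0, i.e. 1 ∈ sigma(K)). (I - K) x = y is solvable iff y ⊥ ker((I - K)^*) = span{(0, 2, 1, 0)}, i.e. iff 2y_2 + y_3 = 0. When solvable, the solutions are x = y + c·(1, 0, 1, 1), c arbitrary (ker(I - K) = span{(1, 0, 1, 1)}, dimension 1).

K has rank 1, so it is an outer product K = u v^T: every row of K is a multiple of one row vector. Reading off the entries, u = (1, 0, 1, 1) and v = (0, 2, 1, 0) (row i of K equals u_i·v^T). A rank-one matrix u v^T satisfies K u = u (v·u) and kills the (3)-dimensional subspace v^⊥, so its characteristic polynomial is lambda^3 (lambda - v·u) with v·u = tr K = 1. Hence the eigenvalues of I - K are 1 (multiplicity 3) and 1 - (1) = 0, so det(I - K) = 0. (Direct check: I - K =
[[1, -2, -1, 0],
 [0, 1, 0, 0],
 [0, -2, 0, 0],
 [0, -2, -1, 1]]
has determinant 0.) So 1 is an eigenvalue of K and (I - K) is not invertible. The finite-dimensional Fredholm alternative says: either (I - K) is invertible, or ker(I - K) ≠ {0} and then range(I - K) = ker((I - K)^*)^⊥, with dim ker(I - K) = dim ker((I - K)^*). We are in the second case, so we need both kernels. Kernel of I - K: (I - K) u = u - u (v·u) = u - u = 0, so ker(I - K) = span{u} = span{(1, 0, 1, 1)} (it is exactly 1-dimensional because rank(I - K) = 3). Kernel of the adjoint: K is real, so (I - K)^* = I - K^T = I - v u^T, and (I - v u^T) v = v - v (u·v) = 0; hence ker((I - K)^*) = span{v} = span{(0, 2, 1, 0)}. Therefore (I - K) x = y is solvable iff <y, v> = 0, i.e. iff 2y_2 + y_3 = 0. When this holds, K y = u (v·y) = 0, so (I - K) y = y and x = y is a particular solution; the full solution set is the line x = y + c·u = y + c·(1, 0, 1, 1), c ∈ C.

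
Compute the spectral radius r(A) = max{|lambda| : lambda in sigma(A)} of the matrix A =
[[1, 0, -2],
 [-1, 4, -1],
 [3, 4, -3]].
r(A) ≈ 3.8652

The eigenvalues of A are the roots of its characteristic polynomial. With M = A (coefficients from the trace, the sum of principal 2x2 minors, and det A):
  p(λ) = det(λ I - M) = λ^3 - 2λ^2 - λ - 24.
No integer candidate from the rational root theorem (±divisors of 24) is a root, so the roots are irrational. The cubic discriminant is Δ = -17176 < 0, so there is one real root and a complex-conjugate pair. p(3) = -18 and p(4) = 4 have opposite signs, so a root lies in (3, 4); Newton's method refines it to λ ≈ 3.8652. Dividing out (λ - (3.8652)) leaves approximately λ^2 + 1.8652λ + 6.2093. For λ^2 + 1.8652λ + 6.2093 the discriminant is -21.3582. It is negative, so the remaining roots are the complex-conjugate pair λ ≈ -0.9326 ± 2.3107i. Their product equals the constant term, so |λ|^2 ≈ 6.2093 and |λ| ≈ 2.4918.
Thus the eigenvalues (to 4 decimals) are 3.8652 (modulus 3.8652); -0.9326 ± 2.3107i (modulus 2.4918). The spectral radius is the largest modulus: r(A) ≈ 3.8652. (Cross-check: r(A) ≤ ||A||_2 ≈ 6.7495; equality holds whenever A is normal, though it can also hold for some non-normal A.)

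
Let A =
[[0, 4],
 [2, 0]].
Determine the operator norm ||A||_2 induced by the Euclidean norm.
||A||_2 = 4 (= sqrt(largest eigenvalue of A^T A))

||A||_2 = sigma_max(A) = sqrt(lambda_max(A^T A)). Form the symmetric matrix M = A^T A =
[[4, 0],
 [0, 16]].
Its characteristic polynomial (trace, determinant of M give the coefficients) is
  p(λ) = det(λ I - M) = λ^2 - 20λ + 64.
For λ^2 - 20λ + 64 the discriminant is 144. It is a perfect square (12^2), so the roots are rational: λ = (20 ± 12)/2 = 16, 4.
So the eigenvalues of A^T A are ≈ 4, 16 (all ≥ 0, as they must be for A^T A). The largest is λ_max = 16, hence ||A||_2 = sqrt(λ_max) = 4.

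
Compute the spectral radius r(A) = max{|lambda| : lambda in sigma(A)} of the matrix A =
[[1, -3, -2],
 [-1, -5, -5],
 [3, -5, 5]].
r(A) ≈ 6.9735

The eigenvalues of A are the roots of its characteristic polynomial. With M = A (coefficients from the trace, the sum of principal 2x2 minors, and det A):
  p(λ) = det(λ I - M) = λ^3 - λ^2 - 47λ + 60.
No integer candidate from the rational root theorem (±divisors of 60) is a root, so the roots are irrational. The cubic discriminant is Δ = 371301 > 0, so there are three distinct real roots. p(-7) = -3 and p(-6) = 90 have opposite signs, so a root lies in (-7, -6); Newton's method refines it to λ ≈ -6.9735. p(1) = 13 and p(2) = -30 have opposite signs, so a root lies in (1, 2); Newton's method refines it to λ ≈ 1.2867. p(6) = -42 and p(7) = 25 have opposite signs, so a root lies in (6, 7); Newton's method refines it to λ ≈ 6.6869. Check (Vieta): the three roots sum to 1, matching tr M = 1.
Thus the eigenvalues (to 4 decimals) are -6.9735 (modulus 6.9735); 1.2867 (modulus 1.2867); 6.6869 (modulus 6.6869). The spectral radius is the largest modulus: r(A) ≈ 6.9735. (Cross-check: r(A) ≤ ||A||_2 ≈ 7.9403; equality holds whenever A is normal, though it can also hold for some non-normal A.)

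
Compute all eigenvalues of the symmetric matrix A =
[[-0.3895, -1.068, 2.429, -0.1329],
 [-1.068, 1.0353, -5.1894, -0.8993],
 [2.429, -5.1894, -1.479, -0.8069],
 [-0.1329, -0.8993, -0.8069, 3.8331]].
sigma(A) ≈ {-6, -1, 4, 6}

A is real symmetric, so its spectrum consists of real eigenvalues. Expanding the characteristic polynomial of the displayed matrix gives
  det(λ I - A) = p(λ) = λ^4 + (-3)λ^3 + (-40)λ^2 + (107.9978)λ + (144.0019).
Solving p(λ) = 0 yields eigenvalues ≈ -6, -1, 4, 6. (A is shown rounded to 4 decimals, so these recover the underlying integer eigenvalues to within that precision.)
Verification: the trace of A = 3 equals the sum of eigenvalues 3, and det(A) ≈ 144.0019 matches the eigenvalue product 144.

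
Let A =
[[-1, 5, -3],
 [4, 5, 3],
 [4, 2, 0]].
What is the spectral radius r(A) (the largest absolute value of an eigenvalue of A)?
r(A) ≈ 7.9816

The eigenvalues of A are the roots of its characteristic polynomial. With M = A (coefficients from the trace, the sum of principal 2x2 minors, and det A):
  p(λ) = det(λ I - M) = λ^3 - 4λ^2 - 19λ - 102.
No integer candidate from the rational root theorem (±divisors of 102) is a root, so the roots are irrational. The cubic discriminant is Δ = -413344 < 0, so there is one real root and a complex-conjugate pair. p(7) = -88 and p(8) = 2 have opposite signs, so a root lies in (7, 8); Newton's method refines it to λ ≈ 7.9816. Dividing out (λ - (7.9816)) leaves approximately λ^2 + 3.9816λ + 12.7794. For λ^2 + 3.9816λ + 12.7794 the discriminant is -35.2646. It is negative, so the remaining roots are the complex-conjugate pair λ ≈ -1.9908 ± 2.9692i. Their product equals the constant term, so |λ|^2 ≈ 12.7794 and |λ| ≈ 3.5748.
Thus the eigenvalues (to 4 decimals) are 7.9816 (modulus 7.9816); -1.9908 ± 2.9692i (modulus 3.5748). The spectral radius is the largest modulus: r(A) ≈ 7.9816. (Cross-check: r(A) ≤ ||A||_2 ≈ 8.374; equality holds whenever A is normal, though it can also hold for some non-normal A.)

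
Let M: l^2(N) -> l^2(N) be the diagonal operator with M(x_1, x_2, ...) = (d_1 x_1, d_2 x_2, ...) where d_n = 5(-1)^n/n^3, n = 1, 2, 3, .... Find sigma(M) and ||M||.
sigma(M) = {5(-1)^n/n^3 : n ≥ 1} ∪ {0}; ||M|| = 5

A bounded diagonal operator on l^2 with diagonal entries d_n has spectrum equal to the closure of {d_n : n ≥ 1}: every d_n is an eigenvalue (with eigenvector e_n), so {d_n} ⊂ sigma(M); the spectrum is closed, so its closure is too; and for lambda not in the closure, (M - lambda I) has bounded inverse (the diagonal entries 1/(d_n - lambda) are bounded). For our sequence d_n = 5(-1)^n/n^3, n = 1, 2, 3, ...:
  - {d_n} = {5(-1)^n/n^3 : n ≥ 1}; the only limit point is 0
  - closure = {5(-1)^n/n^3 : n ≥ 1} ∪ {0}
For the norm: a diagonal operator has ||M|| = sup_n |d_n|. Here |d_n| = 5/n^3 is decreasing, so sup_n |d_n| = |d_1| = 5. So ||M|| = 5.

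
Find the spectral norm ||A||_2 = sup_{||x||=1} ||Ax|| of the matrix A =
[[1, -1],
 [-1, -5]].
||A||_2 = sqrt((28 + sqrt(640))/2) ≈ 5.1623 (= sqrt(largest eigenvalue of A^T A))

||A||_2 = sigma_max(A) = sqrt(lambda_max(A^T A)). Form the symmetric matrix M = A^T A =
[[2, 4],
 [4, 26]].
Its characteristic polynomial (trace, determinant of M give the coefficients) is
  p(λ) = det(λ I - M) = λ^2 - 28λ + 36.
For λ^2 - 28λ + 36 the discriminant is 640. It is nonnegative but not a perfect square, so the roots are real and irrational: λ = (28 ± sqrt(640))/2 ≈ 26.6491, 1.3509.
So the eigenvalues of A^T A are ≈ 1.3509, 26.6491 (all ≥ 0, as they must be for A^T A). The largest is λ_max = (28 + sqrt(640))/2 ≈ 26.6491, hence ||A||_2 = sqrt(λ_max) = sqrt((28 + sqrt(640))/2) ≈ 5.1623.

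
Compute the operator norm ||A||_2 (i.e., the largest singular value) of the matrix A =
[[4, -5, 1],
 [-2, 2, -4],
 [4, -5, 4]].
||A||_2 ≈ 10.6417 (= sqrt(largest eigenvalue of A^T A))

||A||_2 = sigma_max(A) = sqrt(lambda_max(A^T A)). Form the symmetric matrix M = A^T A =
[[36, -44, 28],
 [-44, 54, -33],
 [28, -33, 33]].
Its characteristic polynomial (trace, sum of principal 2x2 minors, determinant of M give the coefficients) is
  p(λ) = det(λ I - M) = λ^3 - 123λ^2 + 1105λ - 36.
No integer candidate from the rational root theorem (±divisors of 36) is a root, so the roots are irrational. The cubic discriminant is Δ = 12896029805 > 0, so there are three distinct real roots. p(0) = -36 and p(1) = 947 have opposite signs, so a root lies in (0, 1); Newton's method refines it to λ ≈ 0.0327. p(9) = 675 and p(10) = -286 have opposite signs, so a root lies in (9, 10); Newton's method refines it to λ ≈ 9.7221. p(113) = -2861 and p(114) = 8970 have opposite signs, so a root lies in (113, 114); Newton's method refines it to λ ≈ 113.2452. Check (Vieta): the three roots sum to 123, matching tr M = 123.
So the eigenvalues of A^T A are ≈ 0.0327, 9.7221, 113.2452 (all ≥ 0, as they must be for A^T A). The largest is λ_max ≈ 113.2452, hence ||A||_2 = sqrt(λ_max) ≈ 10.6417.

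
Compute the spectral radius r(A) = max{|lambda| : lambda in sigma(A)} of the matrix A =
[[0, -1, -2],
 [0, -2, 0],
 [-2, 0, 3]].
r(A) = 4

The eigenvalues of A are the roots of its characteristic polynomial. With M = A (coefficients from the trace, the sum of principal 2x2 minors, and det A):
  p(λ) = det(λ I - M) = λ^3 - λ^2 - 10λ - 8.
By the rational root theorem any rational root is an integer divisor of 8. Testing λ = 4: p(4) = 64 - 16 - 40 - 8 = 0, so λ = 4 is a root. Dividing out (λ - 4) leaves p(λ) = (λ - 4)(λ^2 + 3λ + 2). For λ^2 + 3λ + 2 the discriminant is 1. It is a perfect square (1^2), so the roots are rational: λ = (-3 ± 1)/2 = -1, -2.
Thus the eigenvalues (to 4 decimals) are -1 (modulus 1); -2 (modulus 2); 4 (modulus 4). The spectral radius is the largest modulus: r(A) = 4. (Cross-check: r(A) ≤ ||A||_2 ≈ 4.0355; equality holds whenever A is normal, though it can also hold for some non-normal A.)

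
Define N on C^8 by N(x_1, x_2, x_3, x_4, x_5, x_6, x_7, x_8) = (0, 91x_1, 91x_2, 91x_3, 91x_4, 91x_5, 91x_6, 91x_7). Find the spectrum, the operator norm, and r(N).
sigma(N) = {0}; ||N|| = 91; r(N) = 0. (N is nilpotent with N^8 = 0.)

On C^8, N is a strictly lower-triangular matrix with 91 on the subdiagonal and zeros elsewhere, so its characteristic polynomial is lambda^8 and every eigenvalue is 0: sigma(N) = {0}. For the operator norm, N e_i = 91e_{i+1} for i = 1, ..., 7 and N e_8 = 0, so the singular values of N are 91 (with multiplicity 7) and 0; hence ||N|| = 91. The spectral radius r(N) = max|lambda| = 0. Note ||N|| > r(N) — characteristic of non-normal nilpotent operators. Indeed N^8 = 0.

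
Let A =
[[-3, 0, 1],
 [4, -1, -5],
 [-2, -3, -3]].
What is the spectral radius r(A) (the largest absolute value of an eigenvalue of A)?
r(A) ≈ 6.0746

The eigenvalues of A are the roots of its characteristic polynomial. With M = A (coefficients from the trace, the sum of principal 2x2 minors, and det A):
  p(λ) = det(λ I - M) = λ^3 + 7λ^2 + 2λ - 22.
No integer candidate from the rational root theorem (±divisors of 22) is a root, so the roots are irrational. The cubic discriminant is Δ = 11736 > 0, so there are three distinct real roots. p(-7) = -36 and p(-6) = 2 have opposite signs, so a root lies in (-7, -6); Newton's method refines it to λ ≈ -6.0746. p(-3) = 8 and p(-2) = -6 have opposite signs, so a root lies in (-3, -2); Newton's method refines it to λ ≈ -2.4212. p(1) = -12 and p(2) = 18 have opposite signs, so a root lies in (1, 2); Newton's method refines it to λ ≈ 1.4958. Check (Vieta): the three roots sum to -7, matching tr M = -7.
Thus the eigenvalues (to 4 decimals) are -6.0746 (modulus 6.0746); -2.4212 (modulus 2.4212); 1.4958 (modulus 1.4958). The spectral radius is the largest modulus: r(A) ≈ 6.0746. (Cross-check: r(A) ≤ ||A||_2 ≈ 7.1815; equality holds whenever A is normal, though it can also hold for some non-normal A.)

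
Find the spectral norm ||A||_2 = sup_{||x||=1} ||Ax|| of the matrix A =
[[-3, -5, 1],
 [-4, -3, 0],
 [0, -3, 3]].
||A||_2 ≈ 8.0984 (= sqrt(largest eigenvalue of A^T A))

||A||_2 = sigma_max(A) = sqrt(lambda_max(A^T A)). Form the symmetric matrix M = A^T A =
[[25, 27, -3],
 [27, 43, -14],
 [-3, -14, 10]].
Its characteristic polynomial (trace, sum of principal 2x2 minors, determinant of M give the coefficients) is
  p(λ) = det(λ I - M) = λ^3 - 78λ^2 + 821λ - 441.
No integer candidate from the rational root theorem (±divisors of 441) is a root, so the roots are irrational. The cubic discriminant is Δ = 1553287729 > 0, so there are three distinct real roots. p(0) = -441 and p(1) = 303 have opposite signs, so a root lies in (0, 1); Newton's method refines it to λ ≈ 0.5675. p(11) = 483 and p(12) = -93 have opposite signs, so a root lies in (11, 12); Newton's method refines it to λ ≈ 11.8482. p(65) = -2001 and p(66) = 1473 have opposite signs, so a root lies in (65, 66); Newton's method refines it to λ ≈ 65.5843. Check (Vieta): the three roots sum to 78, matching tr M = 78.
So the eigenvalues of A^T A are ≈ 0.5675, 11.8482, 65.5843 (all ≥ 0, as they must be for A^T A). The largest is λ_max ≈ 65.5843, hence ||A||_2 = sqrt(λ_max) ≈ 8.0984.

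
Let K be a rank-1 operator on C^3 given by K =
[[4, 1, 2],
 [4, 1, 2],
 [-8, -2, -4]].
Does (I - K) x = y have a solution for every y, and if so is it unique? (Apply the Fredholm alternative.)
(I - K) is singular (det(I - K) = 0, i.e. 1 ∈ sigma(K)). (I - K) x = y is solvable iff y ⊥ ker((I - K)^*) = span{(4, 1, 2)}, i.e. iff 4y_1 + y_2 + 2y_3 = 0. When solvable, the solutions are x = y + c·(1, 1, -2), c arbitrary (ker(I - K) = span{(1, 1, -2)}, dimension 1).

K has rank 1, so it is an outer product K = u v^T: every row of K is a multiple of one row vector. Reading off the entries, u = (1, 1, -2) and v = (4, 1, 2) (row i of K equals u_i·v^T). A rank-one matrix u v^T satisfies K u = u (v·u) and kills the (2)-dimensional subspace v^⊥, so its characteristic polynomial is lambda^2 (lambda - v·u) with v·u = tr K = 1. Hence the eigenvalues of I - K are 1 (multiplicity 2) and 1 - (1) = 0, so det(I - K) = 0. (Direct check: I - K =
[[-3, -1, -2],
 [-4, 0, -2],
 [8, 2, 5]]
has determinant 0.) So 1 is an eigenvalue of K and (I - K) is not invertible. The finite-dimensional Fredholm alternative says: either (I - K) is invertible, or ker(I - K) ≠ {0} and then range(I - K) = ker((I - K)^*)^⊥, with dim ker(I - K) = dim ker((I - K)^*). We are in the second case, so we need both kernels. Kernel of I - K: (I - K) u = u - u (v·u) = u - u = 0, so ker(I - K) = span{u} = span{(1, 1, -2)} (it is exactly 1-dimensional because rank(I - K) = 2). Kernel of the adjoint: K is real, so (I - K)^* = I - K^T = I - v u^T, and (I - v u^T) v = v - v (u·v) = 0; hence ker((I - K)^*) = span{v} = span{(4, 1, 2)}. Therefore (I - K) x = y is solvable iff <y, v> = 0, i.e. iff 4y_1 + y_2 + 2y_3 = 0. When this holds, K y = u (v·y) = 0, so (I - K) y = y and x = y is a particular solution; the full solution set is the line x = y + c·u = y + c·(1, 1, -2), c ∈ C.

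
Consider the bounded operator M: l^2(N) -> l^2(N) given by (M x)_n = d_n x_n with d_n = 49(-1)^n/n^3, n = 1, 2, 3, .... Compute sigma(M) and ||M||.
sigma(M) = {49(-1)^n/n^3 : n ≥ 1} ∪ {0}; ||M|| = 49

A bounded diagonal operator on l^2 with diagonal entries d_n has spectrum equal to the closure of {d_n : n ≥ 1}: every d_n is an eigenvalue (with eigenvector e_n), so {d_n} ⊂ sigma(M); the spectrum is closed, so its closure is too; and for lambda not in the closure, (M - lambda I) has bounded inverse (the diagonal entries 1/(d_n - lambda) are bounded). For our sequence d_n = 49(-1)^n/n^3, n = 1, 2, 3, ...:
  - {d_n} = {49(-1)^n/n^3 : n ≥ 1}; the only limit point is 0
  - closure = {49(-1)^n/n^3 : n ≥ 1} ∪ {0}
For the norm: a diagonal operator has ||M|| = sup_n |d_n|. Here |d_n| = 49/n^3 is decreasing, so sup_n |d_n| = |d_1| = 49. So ||M|| = 49.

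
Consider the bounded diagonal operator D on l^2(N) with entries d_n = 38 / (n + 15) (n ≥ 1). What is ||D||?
||D|| = 19/8 (attained at n = 1)

For D diagonal, ||D|| = sup_n |d_n| = sup_n 38/(n + 15). This is positive and strictly decreasing in n, so the supremum is attained at n = 1: d_1 = 38/(1 + 15) = 19/8. Hence ||D|| = 19/8.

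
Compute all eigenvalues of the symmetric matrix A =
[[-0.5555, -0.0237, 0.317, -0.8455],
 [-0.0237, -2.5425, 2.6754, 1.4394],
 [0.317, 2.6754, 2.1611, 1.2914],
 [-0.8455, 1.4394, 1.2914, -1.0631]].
sigma(A) ≈ {-4, -2, 0, 4}

A is real symmetric, so its spectrum consists of real eigenvalues. Expanding the characteristic polynomial of the displayed matrix gives
  det(λ I - A) = p(λ) = λ^4 + (2)λ^3 + (-16)λ^2 + (-32)λ + (0).
Solving p(λ) = 0 yields eigenvalues ≈ -4, -2, 0, 4. (A is shown rounded to 4 decimals, so these recover the underlying integer eigenvalues to within that precision.)
Verification: the trace of A = -2 equals the sum of eigenvalues -2, and det(A) ≈ -0.0004 matches the eigenvalue product 0.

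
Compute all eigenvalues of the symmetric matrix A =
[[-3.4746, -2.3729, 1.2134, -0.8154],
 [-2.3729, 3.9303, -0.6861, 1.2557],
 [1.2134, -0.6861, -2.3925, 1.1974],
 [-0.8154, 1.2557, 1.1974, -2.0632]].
sigma(A) ≈ {-5, -3, -1, 5}

A is real symmetric, so its spectrum consists of real eigenvalues. Expanding the characteristic polynomial of the displayed matrix gives
  det(λ I - A) = p(λ) = λ^4 + (4)λ^3 + (-22)λ^2 + (-99.9966)λ + (-74.996).
Solving p(λ) = 0 yields eigenvalues ≈ -5, -3, -1, 5. (A is shown rounded to 4 decimals, so these recover the underlying integer eigenvalues to within that precision.)
Verification: the trace of A = -4 equals the sum of eigenvalues -4, and det(A) ≈ -74.9960 matches the eigenvalue product -75.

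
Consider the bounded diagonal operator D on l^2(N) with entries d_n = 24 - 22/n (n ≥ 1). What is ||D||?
||D|| = 24

For a diagonal operator on l^2 with entries d_n, ||D|| = sup_n |d_n|. Here d_1 = 2, d_2 = 13, ..., and d_n = 24 - 22/n increases monotonically toward 24. All terms lie in [2, 24), so |d_n| = d_n and the supremum is the limit 24, which is not attained by any individual d_n. Hence ||D|| = 24.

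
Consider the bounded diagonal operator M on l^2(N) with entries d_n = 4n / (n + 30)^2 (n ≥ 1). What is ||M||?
||M|| = 1/30 (attained at n = 30)

For M diagonal, ||M|| = sup_n |d_n|. Treat f(x) = 4x / (x + 30)^2 for real x > 0. By the quotient rule, f'(x) = 4(30 - x)/(x + 30)^3, which is positive for x < 30 and negative for x > 30. So f has a unique maximum at x = 30, and since 30 is a positive integer, the supremum over n ≥ 1 is attained at n = 30: d_30 = 4·30/(30 + 30)^2 = 4·30/3600 = 1/30. Hence ||M|| = 1/30.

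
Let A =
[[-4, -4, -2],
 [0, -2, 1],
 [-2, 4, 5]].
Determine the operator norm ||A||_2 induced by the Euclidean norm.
||A||_2 ≈ 7.7283 (= sqrt(largest eigenvalue of A^T A))

||A||_2 = sigma_max(A) = sqrt(lambda_max(A^T A)). Form the symmetric matrix M = A^T A =
[[20, 8, -2],
 [8, 36, 26],
 [-2, 26, 30]].
Its characteristic polynomial (trace, sum of principal 2x2 minors, determinant of M give the coefficients) is
  p(λ) = det(λ I - M) = λ^3 - 86λ^2 + 1656λ - 5184.
No integer candidate from the rational root theorem (±divisors of 5184) is a root, so the roots are irrational. The cubic discriminant is Δ = 1491353856 > 0, so there are three distinct real roots. p(3) = -963 and p(4) = 128 have opposite signs, so a root lies in (3, 4); Newton's method refines it to λ ≈ 3.8752. p(22) = 272 and p(23) = -423 have opposite signs, so a root lies in (22, 23); Newton's method refines it to λ ≈ 22.3978. p(59) = -1467 and p(60) = 576 have opposite signs, so a root lies in (59, 60); Newton's method refines it to λ ≈ 59.7271. Check (Vieta): the three roots sum to 86, matching tr M = 86.
So the eigenvalues of A^T A are ≈ 3.8752, 22.3978, 59.7271 (all ≥ 0, as they must be for A^T A). The largest is λ_max ≈ 59.7271, hence ||A||_2 = sqrt(λ_max) ≈ 7.7283.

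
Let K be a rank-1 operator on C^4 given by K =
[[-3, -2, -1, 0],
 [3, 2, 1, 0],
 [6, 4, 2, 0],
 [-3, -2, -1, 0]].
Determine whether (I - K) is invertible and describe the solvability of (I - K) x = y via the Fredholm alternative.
(I - K) is singular (det(I - K) = 0, i.e. 1 ∈ sigma(K)). (I - K) x = y is solvable iff y ⊥ ker((I - K)^*) = span{(-3, -2, -1, 0)}, i.e. iff -3y_1 - 2y_2 - y_3 = 0. When solvable, the solutions are x = y + c·(1, -1, -2, 1), c arbitrary (ker(I - K) = span{(1, -1, -2, 1)}, dimension 1).

K has rank 1, so it is an outer product K = u v^T: every row of K is a multiple of one row vector. Reading off the entries, u = (1, -1, -2, 1) and v = (-3, -2, -1, 0) (row i of K equals u_i·v^T). A rank-one matrix u v^T satisfies K u = u (v·u) and kills the (3)-dimensional subspace v^⊥, so its characteristic polynomial is lambda^3 (lambda - v·u) with v·u = tr K = 1. Hence the eigenvalues of I - K are 1 (multiplicity 3) and 1 - (1) = 0, so det(I - K) = 0. (Direct check: I - K =
[[4, 2, 1, 0],
 [-3, -1, -1, 0],
 [-6, -4, -1, 0],
 [3, 2, 1, 1]]
has determinant 0.) So 1 is an eigenvalue of K and (I - K) is not invertible. The finite-dimensional Fredholm alternative says: either (I - K) is invertible, or ker(I - K) ≠ {0} and then range(I - K) = ker((I - K)^*)^⊥, with dim ker(I - K) = dim ker((I - K)^*). We are in the second case, so we need both kernels. Kernel of I - K: (I - K) u = u - u (v·u) = u - u = 0, so ker(I - K) = span{u} = span{(1, -1, -2, 1)} (it is exactly 1-dimensional because rank(I - K) = 3). Kernel of the adjoint: K is real, so (I - K)^* = I - K^T = I - v u^T, and (I - v u^T) v = v - v (u·v) = 0; hence ker((I - K)^*) = span{v} = span{(-3, -2, -1, 0)}. Therefore (I - K) x = y is solvable iff <y, v> = 0, i.e. iff -3y_1 - 2y_2 - y_3 = 0. When this holds, K y = u (v·y) = 0, so (I - K) y = y and x = y is a particular solution; the full solution set is the line x = y + c·u = y + c·(1, -1, -2, 1), c ∈ C.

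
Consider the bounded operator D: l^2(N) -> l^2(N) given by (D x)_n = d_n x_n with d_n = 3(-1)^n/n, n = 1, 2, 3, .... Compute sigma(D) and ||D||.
sigma(D) = {3(-1)^n/n : n ≥ 1} ∪ {0}; ||D|| = 3

A bounded diagonal operator on l^2 with diagonal entries d_n has spectrum equal to the closure of {d_n : n ≥ 1}: every d_n is an eigenvalue (with eigenvector e_n), so {d_n} ⊂ sigma(D); the spectrum is closed, so its closure is too; and for lambda not in the closure, (D - lambda I) has bounded inverse (the diagonal entries 1/(d_n - lambda) are bounded). For our sequence d_n = 3(-1)^n/n, n = 1, 2, 3, ...:
  - {d_n} = {3(-1)^n/n : n ≥ 1}; the only limit point is 0
  - closure = {3(-1)^n/n : n ≥ 1} ∪ {0}
For the norm: a diagonal operator has ||D|| = sup_n |d_n|. Here |d_n| = 3/n is decreasing, so sup_n |d_n| = |d_1| = 3. So ||D|| = 3.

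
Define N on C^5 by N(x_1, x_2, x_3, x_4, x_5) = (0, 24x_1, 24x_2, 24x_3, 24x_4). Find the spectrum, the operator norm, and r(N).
sigma(N) = {0}; ||N|| = 24; r(N) = 0. (N is nilpotent with N^5 = 0.)

On C^5, N is a strictly lower-triangular matrix with 24 on the subdiagonal and zeros elsewhere, so its characteristic polynomial is lambda^5 and every eigenvalue is 0: sigma(N) = {0}. For the operator norm, N e_i = 24e_{i+1} for i = 1, ..., 4 and N e_5 = 0, so the singular values of N are 24 (with multiplicity 4) and 0; hence ||N|| = 24. The spectral radius r(N) = max|lambda| = 0. Note ||N|| > r(N) — characteristic of non-normal nilpotent operators. Indeed N^5 = 0.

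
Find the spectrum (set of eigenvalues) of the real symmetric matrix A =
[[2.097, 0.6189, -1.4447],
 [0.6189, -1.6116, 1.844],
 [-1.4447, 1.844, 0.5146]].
sigma(A) ≈ {-3, 1, 3}

A is real symmetric, so its spectrum consists of real eigenvalues. Expanding the characteristic polynomial of the displayed matrix gives
  det(λ I - A) = p(λ) = λ^3 + (-1)λ^2 + (-9)λ + (9).
Solving p(λ) = 0 yields eigenvalues ≈ -3, 1, 3. (A is shown rounded to 4 decimals, so these recover the underlying integer eigenvalues to within that precision.)
Verification: the trace of A = 1 equals the sum of eigenvalues 1, and det(A) ≈ -9.0006 matches the eigenvalue product -9.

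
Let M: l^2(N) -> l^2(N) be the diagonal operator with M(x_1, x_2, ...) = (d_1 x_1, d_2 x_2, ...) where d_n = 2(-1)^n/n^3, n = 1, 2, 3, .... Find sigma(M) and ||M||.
sigma(M) = {2(-1)^n/n^3 : n ≥ 1} ∪ {0}; ||M|| = 2

A bounded diagonal operator on l^2 with diagonal entries d_n has spectrum equal to the closure of {d_n : n ≥ 1}: every d_n is an eigenvalue (with eigenvector e_n), so {d_n} ⊂ sigma(M); the spectrum is closed, so its closure is too; and for lambda not in the closure, (M - lambda I) has bounded inverse (the diagonal entries 1/(d_n - lambda) are bounded). For our sequence d_n = 2(-1)^n/n^3, n = 1, 2, 3, ...:
  - {d_n} = {2(-1)^n/n^3 : n ≥ 1}; the only limit point is 0
  - closure = {2(-1)^n/n^3 : n ≥ 1} ∪ {0}
For the norm: a diagonal operator has ||M|| = sup_n |d_n|. Here |d_n| = 2/n^3 is decreasing, so sup_n |d_n| = |d_1| = 2. So ||M|| = 2.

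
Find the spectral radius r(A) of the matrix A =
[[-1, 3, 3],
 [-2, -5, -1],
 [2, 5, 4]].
r(A) = (1 + sqrt(45))/2 ≈ 3.8541

The eigenvalues of A are the roots of its characteristic polynomial. With M = A (coefficients from the trace, the sum of principal 2x2 minors, and det A):
  p(λ) = det(λ I - M) = λ^3 + 2λ^2 - 14λ - 33.
By the rational root theorem any rational root is an integer divisor of 33. Testing λ = -3: p(-3) = -27 + 18 + 42 - 33 = 0, so λ = -3 is a root. Dividing out (λ + 3) leaves p(λ) = (λ + 3)(λ^2 - λ - 11). For λ^2 - λ - 11 the discriminant is 45. It is nonnegative but not a perfect square, so the roots are real and irrational: λ = (1 ± sqrt(45))/2 ≈ 3.8541, -2.8541.
Thus the eigenvalues (to 4 decimals) are 3.8541 (modulus 3.8541); -2.8541 (modulus 2.8541); -3 (modulus 3). The spectral radius is the largest modulus: r(A) = (1 + sqrt(45))/2 ≈ 3.8541. (Cross-check: r(A) ≤ ||A||_2 ≈ 9.2001; equality holds whenever A is normal, though it can also hold for some non-normal A.)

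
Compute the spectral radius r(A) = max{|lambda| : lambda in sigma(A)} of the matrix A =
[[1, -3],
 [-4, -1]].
r(A) = sqrt(52)/2 ≈ 3.6056

The eigenvalues of A are the roots of its characteristic polynomial. With M = A (coefficients from the trace and determinant):
  p(λ) = det(λ I - M) = λ^2 - 13.
For λ^2 - 13 the discriminant is 52. It is nonnegative but not a perfect square, so the roots are real and irrational: λ = ± sqrt(52)/2 ≈ 3.6056, -3.6056.
Thus the eigenvalues (to 4 decimals) are 3.6056 (modulus 3.6056); -3.6056 (modulus 3.6056). The spectral radius is the largest modulus: r(A) = sqrt(52)/2 ≈ 3.6056. (Cross-check: r(A) ≤ ||A||_2 ≈ 4.1401; equality holds whenever A is normal, though it can also hold for some non-normal A.)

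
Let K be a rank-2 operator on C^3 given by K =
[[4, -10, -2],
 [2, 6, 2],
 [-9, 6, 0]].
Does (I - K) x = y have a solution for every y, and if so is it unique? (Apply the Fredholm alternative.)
(I - K) is invertible (det(I - K) = 5 ≠ 0), so for every y in C^3 the equation (I - K) x = y has a unique solution.

K has rank 2 and factors as K = U V^T = u1 v1^T + u2 v2^T with u1 = (-2, 2, 0), v1 = (1, 3, 1), u2 = (-2, 0, 3), v2 = (-3, 2, 0) (multiplying out reproduces the displayed K). The nonzero eigenvalues of U V^T coincide with those of the 2 x 2 matrix G = V^T U = [[v1·u1, v1·u2], [v2·u1, v2·u2]] = [[4, 1], [10, 6]], and by the Sylvester determinant identity det(I_3 - U V^T) = det(I_2 - V^T U) = det([[-3, -1], [-10, -5]]) = (-3)(-5) - (-1)(-10) = 5. (Direct check: I - K =
[[-3, 10, 2],
 [-2, -5, -2],
 [9, -6, 1]]
has determinant 5.) The finite-dimensional Fredholm alternative says: either (I - K) is invertible, or ker(I - K) ≠ {0} and then range(I - K) = ker((I - K)^*)^⊥, with dim ker(I - K) = dim ker((I - K)^*). Since det(I - K) ≠ 0, 1 is not an eigenvalue of K and ker(I - K) = {0}, so we are in the first case: for every y there is a unique x = (I - K)^(-1) y. (Explicitly, by the Woodbury identity, (I - U V^T)^(-1) = I + U (I_2 - G)^(-1) V^T.)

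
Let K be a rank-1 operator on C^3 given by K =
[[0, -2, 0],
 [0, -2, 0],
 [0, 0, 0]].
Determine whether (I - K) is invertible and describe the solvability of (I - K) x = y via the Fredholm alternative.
(I - K) is invertible (det(I - K) = 3 ≠ 0), so for every y in C^3 the equation (I - K) x = y has a unique solution.

K has rank 1, so it is an outer product K = u v^T: every row of K is a multiple of one row vector. Reading off the entries, u = (2, 2, 0) and v = (0, -1, 0) (row i of K equals u_i·v^T). A rank-one matrix u v^T satisfies K u = u (v·u) and kills the (2)-dimensional subspace v^⊥, so its characteristic polynomial is lambda^2 (lambda - v·u) with v·u = tr K = -2. Hence the eigenvalues of I - K are 1 (multiplicity 2) and 1 - (-2) = 3, so det(I - K) = 3. (Direct check: I - K =
[[1, 2, 0],
 [0, 3, 0],
 [0, 0, 1]]
has determinant 3.) The finite-dimensional Fredholm alternative says: either (I - K) is invertible, or ker(I - K) ≠ {0} and then range(I - K) = ker((I - K)^*)^⊥, with dim ker(I - K) = dim ker((I - K)^*). Since det(I - K) ≠ 0, 1 is not an eigenvalue of K and ker(I - K) = {0}, so we are in the first case: for every y there is a unique x = (I - K)^(-1) y. Explicitly, by the Sherman–Morrison formula, (I - u v^T)^(-1) = I + u v^T/(1 - v·u), i.e. (I - K)^(-1) = I + K/(3).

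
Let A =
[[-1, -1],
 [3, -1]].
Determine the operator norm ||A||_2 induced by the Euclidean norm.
||A||_2 = sqrt((12 + sqrt(80))/2) ≈ 3.2361 (= sqrt(largest eigenvalue of A^T A))

||A||_2 = sigma_max(A) = sqrt(lambda_max(A^T A)). Form the symmetric matrix M = A^T A =
[[10, -2],
 [-2, 2]].
Its characteristic polynomial (trace, determinant of M give the coefficients) is
  p(λ) = det(λ I - M) = λ^2 - 12λ + 16.
For λ^2 - 12λ + 16 the discriminant is 80. It is nonnegative but not a perfect square, so the roots are real and irrational: λ = (12 ± sqrt(80))/2 ≈ 10.4721, 1.5279.
So the eigenvalues of A^T A are ≈ 1.5279, 10.4721 (all ≥ 0, as they must be for A^T A). The largest is λ_max = (12 + sqrt(80))/2 ≈ 10.4721, hence ||A||_2 = sqrt(λ_max) = sqrt((12 + sqrt(80))/2) ≈ 3.2361.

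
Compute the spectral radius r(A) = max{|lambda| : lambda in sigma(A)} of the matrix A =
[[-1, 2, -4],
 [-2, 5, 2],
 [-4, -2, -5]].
r(A) ≈ 7.4404

The eigenvalues of A are the roots of its characteristic polynomial. With M = A (coefficients from the trace, the sum of principal 2x2 minors, and det A):
  p(λ) = det(λ I - M) = λ^3 + λ^2 - 33λ + 111.
No integer candidate from the rational root theorem (±divisors of 111) is a root, so the roots are irrational. The cubic discriminant is Δ = -254208 < 0, so there is one real root and a complex-conjugate pair. p(-8) = -73 and p(-7) = 48 have opposite signs, so a root lies in (-8, -7); Newton's method refines it to λ ≈ -7.4404. Dividing out (λ - (-7.4404)) leaves approximately λ^2 - 6.4404λ + 14.9186. For λ^2 - 6.4404λ + 14.9186 the discriminant is -18.1962. It is negative, so the remaining roots are the complex-conjugate pair λ ≈ 3.2202 ± 2.1329i. Their product equals the constant term, so |λ|^2 ≈ 14.9186 and |λ| ≈ 3.8625.
Thus the eigenvalues (to 4 decimals) are -7.4404 (modulus 7.4404); 3.2202 ± 2.1329i (modulus 3.8625). The spectral radius is the largest modulus: r(A) ≈ 7.4404. (Cross-check: r(A) ≤ ||A||_2 ≈ 7.6978; equality holds whenever A is normal, though it can also hold for some non-normal A.)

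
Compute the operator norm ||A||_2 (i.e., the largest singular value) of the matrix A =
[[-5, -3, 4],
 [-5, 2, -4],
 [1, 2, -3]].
||A||_2 ≈ 7.8434 (= sqrt(largest eigenvalue of A^T A))

||A||_2 = sigma_max(A) = sqrt(lambda_max(A^T A)). Form the symmetric matrix M = A^T A =
[[51, 7, -3],
 [7, 17, -26],
 [-3, -26, 41]].
Its characteristic polynomial (trace, sum of principal 2x2 minors, determinant of M give the coefficients) is
  p(λ) = det(λ I - M) = λ^3 - 109λ^2 + 2921λ - 1.
No integer candidate from the rational root theorem (±divisors of 1) is a root, so the roots are irrational. The cubic discriminant is Δ = 1681402336 > 0, so there are three distinct real roots. p(0) = -1 and p(1) = 2812 have opposite signs, so a root lies in (0, 1); Newton's method refines it to λ ≈ 0.0003. p(47) = 328 and p(48) = -337 have opposite signs, so a root lies in (47, 48); Newton's method refines it to λ ≈ 47.4807. p(61) = -428 and p(62) = 433 have opposite signs, so a root lies in (61, 62); Newton's method refines it to λ ≈ 61.519. Check (Vieta): the three roots sum to 109, matching tr M = 109.
So the eigenvalues of A^T A are ≈ 0.0003, 47.4807, 61.519 (all ≥ 0, as they must be for A^T A). The largest is λ_max ≈ 61.519, hence ||A||_2 = sqrt(λ_max) ≈ 7.8434.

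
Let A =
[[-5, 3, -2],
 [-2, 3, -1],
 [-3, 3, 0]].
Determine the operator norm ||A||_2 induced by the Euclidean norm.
||A||_2 ≈ 8.1634 (= sqrt(largest eigenvalue of A^T A))

||A||_2 = sigma_max(A) = sqrt(lambda_max(A^T A)). Form the symmetric matrix M = A^T A =
[[38, -30, 12],
 [-30, 27, -9],
 [12, -9, 5]].
Its characteristic polynomial (trace, sum of principal 2x2 minors, determinant of M give the coefficients) is
  p(λ) = det(λ I - M) = λ^3 - 70λ^2 + 226λ - 144.
No integer candidate from the rational root theorem (±divisors of 144) is a root, so the roots are irrational. The cubic discriminant is Δ = 46977264 > 0, so there are three distinct real roots. p(0) = -144 and p(1) = 13 have opposite signs, so a root lies in (0, 1); Newton's method refines it to λ ≈ 0.8672. p(2) = 36 and p(3) = -69 have opposite signs, so a root lies in (2, 3); Newton's method refines it to λ ≈ 2.4916. p(66) = -2652 and p(67) = 1531 have opposite signs, so a root lies in (66, 67); Newton's method refines it to λ ≈ 66.6411. Check (Vieta): the three roots sum to 70, matching tr M = 70.
So the eigenvalues of A^T A are ≈ 0.8672, 2.4916, 66.6411 (all ≥ 0, as they must be for A^T A). The largest is λ_max ≈ 66.6411, hence ||A||_2 = sqrt(λ_max) ≈ 8.1634.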